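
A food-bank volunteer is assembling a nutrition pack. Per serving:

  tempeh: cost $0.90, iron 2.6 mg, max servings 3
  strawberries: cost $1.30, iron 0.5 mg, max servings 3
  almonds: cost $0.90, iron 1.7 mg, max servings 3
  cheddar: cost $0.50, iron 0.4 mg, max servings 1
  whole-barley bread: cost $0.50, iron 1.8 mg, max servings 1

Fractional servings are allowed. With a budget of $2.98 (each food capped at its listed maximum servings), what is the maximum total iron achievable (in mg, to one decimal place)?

Iron per dollar: whole-barley bread 3.6, tempeh 2.889, almonds 1.889, cheddar 0.8, strawberries 0.3846.
Take 1 serving of whole-barley bread: spends $0.50, +1.8 mg iron (running total 1.8 mg).
Take 2.756 servings of tempeh: spends $2.48, +7.2 mg iron (running total 9.0 mg).
Filling greedily by iron-per-dollar is optimal for one linear limit, giving 9.0 mg.

9.0 mg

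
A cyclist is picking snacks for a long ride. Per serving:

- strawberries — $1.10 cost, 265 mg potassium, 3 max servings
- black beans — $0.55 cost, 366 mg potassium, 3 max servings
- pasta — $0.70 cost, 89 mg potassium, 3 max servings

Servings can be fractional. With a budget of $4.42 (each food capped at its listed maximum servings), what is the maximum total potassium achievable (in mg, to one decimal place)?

Potassium per dollar: black beans 665.5, strawberries 240.9, pasta 127.1.
Take 3 servings of black beans: spends $1.65, +1098.0 mg potassium (running total 1098.0 mg).
Take 2.518 servings of strawberries: spends $2.77, +667.3 mg potassium (running total 1765.3 mg).
Greedy by best ratio exhausts the cost allowance optimally: 1765.3 mg.

1765.3 mg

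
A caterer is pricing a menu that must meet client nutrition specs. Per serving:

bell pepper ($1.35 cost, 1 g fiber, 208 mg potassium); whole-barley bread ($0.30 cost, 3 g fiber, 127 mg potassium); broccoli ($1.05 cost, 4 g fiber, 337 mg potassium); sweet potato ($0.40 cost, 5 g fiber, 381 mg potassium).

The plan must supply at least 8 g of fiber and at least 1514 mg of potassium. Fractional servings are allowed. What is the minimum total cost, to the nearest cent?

$1.59

Check every corner: each single food scaled to meet both minima, and each pair solved so both constraints bind.
bell pepper only: max(8/1, 1514/208) = 8 servings → $10.80.
whole-barley bread only: max(8/3, 1514/127) = 11.92 servings → $3.58.
broccoli only: max(8/4, 1514/337) = 4.493 servings → $4.72.
sweet potato only: max(8/5, 1514/381) = 3.974 servings → $1.59.
bell pepper + whole-barley bread with both tight: 7.095 servings and 0.3018 servings → $9.67.
bell pepper + broccoli with both tight: 6.788 servings and 0.303 servings → $9.48.
bell pepper + sweet potato with both tight: 6.862 servings and 0.2276 servings → $9.35.
whole-barley bread + broccoli with both targets exact would need a negative amount; discard.
whole-barley bread + sweet potato: intersection lies outside the first quadrant.
broccoli + sweet potato with both targets exact would need a negative amount; discard.
The minimum over all feasible corners is $1.59.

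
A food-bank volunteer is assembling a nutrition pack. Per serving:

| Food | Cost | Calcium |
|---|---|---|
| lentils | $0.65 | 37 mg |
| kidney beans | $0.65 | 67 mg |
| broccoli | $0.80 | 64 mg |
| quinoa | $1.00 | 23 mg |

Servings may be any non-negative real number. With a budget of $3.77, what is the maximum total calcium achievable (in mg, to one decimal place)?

Calcium per dollar: kidney beans 103.1, broccoli 80, lentils 56.92, quinoa 23.
With no serving limits, spend the whole cost allowance on kidney beans: $3.77 / $0.65 × 67 mg = 388.6 mg.

388.6 mg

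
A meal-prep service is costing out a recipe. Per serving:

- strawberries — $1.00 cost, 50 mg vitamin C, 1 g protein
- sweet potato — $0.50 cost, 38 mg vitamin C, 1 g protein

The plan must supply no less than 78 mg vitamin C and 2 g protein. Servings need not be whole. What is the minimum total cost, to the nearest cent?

At the optimum either one food covers both requirements or two foods hit both targets exactly; no other combination can be cheaper.
strawberries only: max(78/50, 2/1) = 2 servings → $2.00.
sweet potato only: max(78/38, 2/1) = 2.053 servings → $1.03.
strawberries + sweet potato with both tight: 0.1667 servings and 1.833 servings → $1.08.
The minimum over all feasible corners is $1.03.

$1.03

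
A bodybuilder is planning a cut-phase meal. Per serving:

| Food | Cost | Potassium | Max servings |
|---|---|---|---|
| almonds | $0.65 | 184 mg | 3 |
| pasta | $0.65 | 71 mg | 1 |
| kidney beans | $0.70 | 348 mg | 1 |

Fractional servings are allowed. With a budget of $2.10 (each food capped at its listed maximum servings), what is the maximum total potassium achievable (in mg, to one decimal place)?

Potassium per dollar: kidney beans 497.1, almonds 283.1, pasta 109.2.
Take 1 serving of kidney beans: spends $0.70, +348.0 mg potassium (running total 348.0 mg).
Take 2.154 servings of almonds: spends $1.40, +396.3 mg potassium (running total 744.3 mg).
Filling greedily by potassium-per-dollar is optimal for one linear limit, giving 744.3 mg.

744.3 mg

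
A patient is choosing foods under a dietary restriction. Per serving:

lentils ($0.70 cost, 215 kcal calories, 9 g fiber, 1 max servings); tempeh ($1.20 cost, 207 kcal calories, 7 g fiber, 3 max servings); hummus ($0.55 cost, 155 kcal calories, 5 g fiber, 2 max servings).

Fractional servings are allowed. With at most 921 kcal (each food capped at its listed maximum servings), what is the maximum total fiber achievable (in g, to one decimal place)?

32.7 g

Fiber per kcal: lentils 0.04186, tempeh 0.03382, hummus 0.03226.
Take 1 serving of lentils: uses 215 kcal, +9.0 g fiber (running total 9.0 g).
Take 3 servings of tempeh: uses 621 kcal, +21.0 g fiber (running total 30.0 g).
Take 0.5484 servings of hummus: uses 85 kcal, +2.7 g fiber (running total 32.7 g).
Filling greedily by fiber-per-kcal is optimal for one linear limit, giving 32.7 g.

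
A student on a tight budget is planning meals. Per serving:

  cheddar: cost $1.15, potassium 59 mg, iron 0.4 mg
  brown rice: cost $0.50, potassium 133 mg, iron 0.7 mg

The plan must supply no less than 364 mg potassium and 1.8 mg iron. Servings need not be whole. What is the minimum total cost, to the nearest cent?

$1.37

An LP optimum is at a vertex; with two nutrient constraints at most two foods are used. Check each candidate.
cheddar only: max(364/59, 1.8/0.4) = 6.169 servings → $7.09.
brown rice only: max(364/133, 1.8/0.7) = 2.737 servings → $1.37.
cheddar + brown rice: intersection lies outside the first quadrant.
The minimum over all feasible corners is $1.37.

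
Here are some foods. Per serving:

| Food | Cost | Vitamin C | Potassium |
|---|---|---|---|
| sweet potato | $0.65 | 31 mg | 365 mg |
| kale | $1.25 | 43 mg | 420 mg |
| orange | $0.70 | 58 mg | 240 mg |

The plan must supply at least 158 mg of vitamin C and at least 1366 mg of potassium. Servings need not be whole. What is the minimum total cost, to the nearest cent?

$2.74

sweet potato only: max(158/31, 1366/365) = 5.097 servings → $3.31.
kale only: max(158/43, 1366/420) = 3.674 servings → $4.59.
orange only: max(158/58, 1366/240) = 5.692 servings → $3.98.
sweet potato + kale: the both-tight solution has a negative serving — not a feasible corner.
sweet potato + orange with both tight: 3.009 servings and 1.116 servings → $2.74.
kale + orange with both tight: 2.942 servings and 0.5429 servings → $4.06.
The minimum over all feasible corners is $2.74.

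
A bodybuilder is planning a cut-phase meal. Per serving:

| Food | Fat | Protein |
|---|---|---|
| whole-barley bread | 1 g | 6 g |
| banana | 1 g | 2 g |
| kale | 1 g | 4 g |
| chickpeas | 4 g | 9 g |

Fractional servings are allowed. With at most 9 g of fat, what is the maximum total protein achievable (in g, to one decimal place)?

54.0 g

Protein per g fat: whole-barley bread 6, kale 4, chickpeas 2.25, banana 2.
With no serving limits, spend the whole fat allowance on whole-barley bread: 9 g / 1 g × 6 g = 54.0 g.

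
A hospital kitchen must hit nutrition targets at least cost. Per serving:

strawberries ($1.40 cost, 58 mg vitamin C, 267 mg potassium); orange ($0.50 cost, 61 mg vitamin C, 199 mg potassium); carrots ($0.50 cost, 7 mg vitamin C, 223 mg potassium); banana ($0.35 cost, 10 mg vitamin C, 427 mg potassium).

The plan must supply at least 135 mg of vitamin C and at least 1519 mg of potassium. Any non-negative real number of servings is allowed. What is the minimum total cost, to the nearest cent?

With two linear requirements the optimum uses one or two foods; enumerate the corners.
strawberries only: max(135/58, 1519/267) = 5.689 servings → $7.96.
orange only: max(135/61, 1519/199) = 7.633 servings → $3.82.
carrots only: max(135/7, 1519/223) = 19.29 servings → $9.64.
banana only: max(135/10, 1519/427) = 13.5 servings → $4.72.
strawberries + orange: the both-tight solution has a negative serving — not a feasible corner.
strawberries + carrots with both tight: 1.76 servings and 4.705 servings → $4.82.
strawberries + banana with both tight: 1.921 servings and 2.356 servings → $3.51.
orange + carrots with both tight: 1.595 servings and 5.389 servings → $3.49.
orange + banana with both tight: 1.765 servings and 2.735 servings → $1.84.
carrots + banana: the both-tight solution has a negative serving — not a feasible corner.
Cheapest feasible corner: $1.84.

$1.84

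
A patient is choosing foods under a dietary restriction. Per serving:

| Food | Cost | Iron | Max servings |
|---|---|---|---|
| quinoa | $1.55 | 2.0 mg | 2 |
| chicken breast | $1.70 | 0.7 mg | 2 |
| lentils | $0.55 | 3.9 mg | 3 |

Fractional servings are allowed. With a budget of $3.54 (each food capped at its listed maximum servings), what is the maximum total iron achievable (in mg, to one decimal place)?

Iron per dollar: lentils 7.091, quinoa 1.29, chicken breast 0.4118.
Take 3 servings of lentils: spends $1.65, +11.7 mg iron (running total 11.7 mg).
Take 1.219 servings of quinoa: spends $1.89, +2.4 mg iron (running total 14.1 mg).
Filling greedily by iron-per-dollar is optimal for one linear limit, giving 14.1 mg.

14.1 mg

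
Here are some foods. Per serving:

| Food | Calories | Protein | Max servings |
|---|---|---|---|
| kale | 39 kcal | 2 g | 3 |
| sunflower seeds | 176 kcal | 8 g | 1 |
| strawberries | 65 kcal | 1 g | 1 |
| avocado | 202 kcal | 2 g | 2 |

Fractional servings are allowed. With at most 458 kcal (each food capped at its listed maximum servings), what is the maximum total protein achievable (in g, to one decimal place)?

Protein per kcal: kale 0.05128, sunflower seeds 0.04545, strawberries 0.01538, avocado 0.009901.
Take 3 servings of kale: uses 117 kcal, +6.0 g protein (running total 6.0 g).
Take 1 serving of sunflower seeds: uses 176 kcal, +8.0 g protein (running total 14.0 g).
Take 1 serving of strawberries: uses 65 kcal, +1.0 g protein (running total 15.0 g).
Take 0.495 servings of avocado: uses 100 kcal, +1.0 g protein (running total 16.0 g).
Greedy by best ratio exhausts the calories allowance optimally: 16.0 g.

16.0 g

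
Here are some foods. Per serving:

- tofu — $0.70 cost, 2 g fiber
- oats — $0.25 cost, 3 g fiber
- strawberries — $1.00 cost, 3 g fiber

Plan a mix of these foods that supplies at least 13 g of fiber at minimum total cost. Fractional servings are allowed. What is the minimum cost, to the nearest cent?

$1.08

Cost per g of fiber: oats $0.0833, strawberries $0.3333, tofu $0.3500.
With no serving limits, use only oats: 13 g / 3 g = 4.333 servings × $0.25 = $1.08.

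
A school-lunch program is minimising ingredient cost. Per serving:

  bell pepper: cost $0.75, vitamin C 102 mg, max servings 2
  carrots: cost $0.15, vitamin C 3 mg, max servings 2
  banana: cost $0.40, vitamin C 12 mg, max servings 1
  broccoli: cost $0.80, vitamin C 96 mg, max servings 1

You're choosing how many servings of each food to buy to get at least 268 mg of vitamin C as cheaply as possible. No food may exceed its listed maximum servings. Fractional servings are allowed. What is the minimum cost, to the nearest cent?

Cost per mg of vitamin C: bell pepper $0.0074, broccoli $0.0083, banana $0.0333, carrots $0.0500.
Take 2 servings of bell pepper: +204.0 mg vitamin C for $1.50 (total $1.50, still need 64.0 mg).
Take 0.6667 servings of broccoli: +64.0 mg vitamin C for $0.53 (total $2.03, still need 0.0 mg).
Filling from the cheapest source first is optimal under one linear minimum: $2.03.

$2.03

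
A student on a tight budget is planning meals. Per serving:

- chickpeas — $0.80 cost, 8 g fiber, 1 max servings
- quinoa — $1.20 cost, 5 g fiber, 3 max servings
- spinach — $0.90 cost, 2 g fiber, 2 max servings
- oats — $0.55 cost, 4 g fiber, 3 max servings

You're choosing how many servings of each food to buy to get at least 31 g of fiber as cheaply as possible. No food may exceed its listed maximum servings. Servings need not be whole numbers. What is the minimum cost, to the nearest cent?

$5.09

Cost per g of fiber: chickpeas $0.1000, oats $0.1375, quinoa $0.2400, spinach $0.4500.
Take 1 serving of chickpeas: +8.0 g fiber for $0.80 (total $0.80, still need 23.0 g).
Take 3 servings of oats: +12.0 g fiber for $1.65 (total $2.45, still need 11.0 g).
Take 2.2 servings of quinoa: +11.0 g fiber for $2.64 (total $5.09, still need 0.0 g).
Greedy by cheapest-per-g is optimal for a single linear constraint, so the minimum cost is $5.09.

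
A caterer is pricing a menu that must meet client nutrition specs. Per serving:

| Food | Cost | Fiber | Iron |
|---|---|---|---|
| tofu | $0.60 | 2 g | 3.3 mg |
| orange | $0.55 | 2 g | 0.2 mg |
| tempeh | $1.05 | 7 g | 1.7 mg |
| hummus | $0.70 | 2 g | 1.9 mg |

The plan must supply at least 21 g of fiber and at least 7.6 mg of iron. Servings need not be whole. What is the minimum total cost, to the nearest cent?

Two binding constraints pin down two serving amounts, so the optimal mix uses at most two foods. The candidates are each food alone (scaled to the tighter of fiber/iron) and each pair with both constraints tight.
tofu only: max(21/2, 7.6/3.3) = 10.5 servings → $6.30.
orange only: max(21/2, 7.6/0.2) = 38 servings → $20.90.
tempeh only: max(21/7, 7.6/1.7) = 4.471 servings → $4.69.
hummus only: max(21/2, 7.6/1.9) = 10.5 servings → $7.35.
tofu + orange with both tight: 1.774 servings and 8.726 servings → $5.86.
tofu + tempeh with both tight: 0.8883 servings and 2.746 servings → $3.42.
tofu + hummus with both targets exact would need a negative amount; discard.
orange + tempeh: intersection lies outside the first quadrant.
orange + hummus with both tight: 7.265 servings and 3.235 servings → $6.26.
tempeh + hummus with both tight: 2.495 servings and 1.768 servings → $3.86.
Cheapest feasible corner: $3.42.

$3.42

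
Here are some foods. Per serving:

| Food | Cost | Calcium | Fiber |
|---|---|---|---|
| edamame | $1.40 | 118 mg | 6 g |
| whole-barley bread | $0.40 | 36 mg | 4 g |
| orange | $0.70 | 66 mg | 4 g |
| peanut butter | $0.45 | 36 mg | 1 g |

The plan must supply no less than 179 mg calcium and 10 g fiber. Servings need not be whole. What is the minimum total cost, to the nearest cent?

At the optimum either one food covers both requirements or two foods hit both targets exactly; no other combination can be cheaper.
edamame only: max(179/118, 10/6) = 1.667 servings → $2.33.
whole-barley bread only: max(179/36, 10/4) = 4.972 servings → $1.99.
orange only: max(179/66, 10/4) = 2.712 servings → $1.90.
peanut butter only: max(179/36, 10/1) = 10 servings → $4.50.
edamame + whole-barley bread with both tight: 1.391 servings and 0.4141 servings → $2.11.
edamame + orange with both tight: 0.7368 servings and 1.395 servings → $2.01.
edamame + peanut butter with both targets exact would need a negative amount; discard.
whole-barley bread + orange: intersection lies outside the first quadrant.
whole-barley bread + peanut butter with both tight: 1.676 servings and 3.296 servings → $2.15.
orange + peanut butter with both tight: 2.321 servings and 0.7179 servings → $1.95.
The minimum over all feasible corners is $1.90.

$1.90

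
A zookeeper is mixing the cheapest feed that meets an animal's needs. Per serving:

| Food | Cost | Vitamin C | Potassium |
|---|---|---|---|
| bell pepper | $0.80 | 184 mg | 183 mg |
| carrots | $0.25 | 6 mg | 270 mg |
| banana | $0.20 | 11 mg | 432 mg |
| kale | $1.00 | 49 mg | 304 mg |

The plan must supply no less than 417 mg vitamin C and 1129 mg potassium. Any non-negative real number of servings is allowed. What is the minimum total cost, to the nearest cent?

Check every corner: each single food scaled to meet both minima, and each pair solved so both constraints bind.
bell pepper only: max(417/184, 1129/183) = 6.169 servings → $4.94.
carrots only: max(417/6, 1129/270) = 69.5 servings → $17.38.
banana only: max(417/11, 1129/432) = 37.91 servings → $7.58.
kale only: max(417/49, 1129/304) = 8.51 servings → $8.51.
bell pepper + carrots with both tight: 2.178 servings and 2.705 servings → $2.42.
bell pepper + banana with both tight: 2.165 servings and 1.696 servings → $2.07.
bell pepper + kale with both tight: 1.521 servings and 2.798 servings → $4.02.
carrots + banana: the both-tight solution has a negative serving — not a feasible corner.
carrots + kale: the both-tight solution has a negative serving — not a feasible corner.
banana + kale: the both-tight solution has a negative serving — not a feasible corner.
Cheapest feasible corner: $2.07.

$2.07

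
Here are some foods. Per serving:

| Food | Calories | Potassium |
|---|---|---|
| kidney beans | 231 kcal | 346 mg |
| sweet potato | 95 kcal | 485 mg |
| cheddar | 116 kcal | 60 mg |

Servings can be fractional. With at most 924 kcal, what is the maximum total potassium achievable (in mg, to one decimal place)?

Potassium per kcal: sweet potato 5.105, kidney beans 1.498, cheddar 0.5172.
With no serving limits, spend the whole calories allowance on sweet potato: 924 kcal / 95 kcal × 485 mg = 4717.3 mg.

4717.3 mg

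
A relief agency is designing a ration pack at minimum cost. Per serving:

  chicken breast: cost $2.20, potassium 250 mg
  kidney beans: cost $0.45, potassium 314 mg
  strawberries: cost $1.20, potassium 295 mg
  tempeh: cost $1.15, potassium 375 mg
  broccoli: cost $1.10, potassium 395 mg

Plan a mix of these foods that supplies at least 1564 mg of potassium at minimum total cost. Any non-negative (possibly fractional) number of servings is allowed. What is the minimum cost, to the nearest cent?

Cost per mg of potassium: kidney beans $0.0014, broccoli $0.0028, tempeh $0.0031, strawberries $0.0041, chicken breast $0.0088.
With no serving limits, use only kidney beans: 1564 mg / 314 mg = 4.981 servings × $0.45 = $2.24.

$2.24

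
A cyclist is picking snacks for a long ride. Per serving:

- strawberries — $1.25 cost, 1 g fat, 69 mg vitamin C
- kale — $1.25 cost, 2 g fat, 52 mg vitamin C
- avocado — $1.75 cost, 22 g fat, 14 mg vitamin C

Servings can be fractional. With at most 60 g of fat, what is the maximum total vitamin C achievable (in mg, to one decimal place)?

4140.0 mg

Vitamin C per g fat: strawberries 69, kale 26, avocado 0.6364.
With no serving limits, spend the whole fat allowance on strawberries: 60 g / 1 g × 69 mg = 4140.0 mg.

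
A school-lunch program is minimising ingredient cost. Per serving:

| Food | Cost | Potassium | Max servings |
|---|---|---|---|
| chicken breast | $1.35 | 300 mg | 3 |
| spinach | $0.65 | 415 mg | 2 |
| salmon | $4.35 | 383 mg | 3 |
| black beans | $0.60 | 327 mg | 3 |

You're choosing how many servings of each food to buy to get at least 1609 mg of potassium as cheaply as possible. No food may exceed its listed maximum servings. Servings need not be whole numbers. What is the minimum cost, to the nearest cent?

Cost per mg of potassium: spinach $0.0016, black beans $0.0018, chicken breast $0.0045, salmon $0.0114.
Take 2 servings of spinach: +830.0 mg potassium for $1.30 (total $1.30, still need 779.0 mg).
Take 2.382 servings of black beans: +779.0 mg potassium for $1.43 (total $2.73, still need 0.0 mg).
Filling from the cheapest source first is optimal under one linear minimum: $2.73.

$2.73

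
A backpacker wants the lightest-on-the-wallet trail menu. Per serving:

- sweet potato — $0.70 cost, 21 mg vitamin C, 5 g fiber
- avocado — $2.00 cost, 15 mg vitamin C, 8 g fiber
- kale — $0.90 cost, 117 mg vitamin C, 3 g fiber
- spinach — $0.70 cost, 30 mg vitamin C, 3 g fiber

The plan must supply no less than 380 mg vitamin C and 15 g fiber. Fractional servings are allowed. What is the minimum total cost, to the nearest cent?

This is a tiny linear program; its minimum lies at a vertex of the feasible set. List the vertices and price them.
sweet potato only: max(380/21, 15/5) = 18.1 servings → $12.67.
avocado only: max(380/15, 15/8) = 25.33 servings → $50.67.
kale only: max(380/117, 15/3) = 5 servings → $4.50.
spinach only: max(380/30, 15/3) = 12.67 servings → $8.87.
sweet potato + avocado with both targets exact would need a negative amount; discard.
sweet potato + kale with both tight: 1.178 servings and 3.036 servings → $3.56.
sweet potato + spinach with both targets exact would need a negative amount; discard.
avocado + kale with both tight: 0.6902 servings and 3.159 servings → $4.22.
avocado + spinach: intersection lies outside the first quadrant.
kale + spinach with both tight: 2.644 servings and 2.356 servings → $4.03.
Cheapest feasible corner: $3.56.

$3.56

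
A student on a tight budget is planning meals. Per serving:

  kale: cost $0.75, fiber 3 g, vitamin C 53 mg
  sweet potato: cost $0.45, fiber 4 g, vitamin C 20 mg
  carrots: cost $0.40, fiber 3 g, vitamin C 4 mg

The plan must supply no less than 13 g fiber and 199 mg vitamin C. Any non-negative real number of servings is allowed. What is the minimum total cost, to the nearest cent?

The cheapest plan sits at a corner of the feasible region — with two constraints it uses at most two foods.
kale only: max(13/3, 199/53) = 4.333 servings → $3.25.
sweet potato only: max(13/4, 199/20) = 9.95 servings → $4.48.
carrots only: max(13/3, 199/4) = 49.75 servings → $19.90.
kale + sweet potato with both tight: 3.526 servings and 0.6053 servings → $2.92.
kale + carrots with both tight: 3.707 servings and 0.6259 servings → $3.03.
sweet potato + carrots: the both-tight solution has a negative serving — not a feasible corner.
The minimum over all feasible corners is $2.92.

$2.92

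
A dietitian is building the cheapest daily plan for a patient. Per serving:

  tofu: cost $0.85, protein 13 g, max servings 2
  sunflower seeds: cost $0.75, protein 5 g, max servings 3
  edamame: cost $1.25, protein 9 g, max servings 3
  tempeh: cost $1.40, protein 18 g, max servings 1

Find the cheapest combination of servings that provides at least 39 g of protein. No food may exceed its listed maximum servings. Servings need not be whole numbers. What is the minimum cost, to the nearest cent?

$2.71

Cost per g of protein: tofu $0.0654, tempeh $0.0778, edamame $0.1389, sunflower seeds $0.1500.
Take 2 servings of tofu: +26.0 g protein for $1.70 (total $1.70, still need 13.0 g).
Take 0.7222 servings of tempeh: +13.0 g protein for $1.01 (total $2.71, still need 0.0 g).
Greedy by cheapest-per-g is optimal for a single linear constraint, so the minimum cost is $2.71.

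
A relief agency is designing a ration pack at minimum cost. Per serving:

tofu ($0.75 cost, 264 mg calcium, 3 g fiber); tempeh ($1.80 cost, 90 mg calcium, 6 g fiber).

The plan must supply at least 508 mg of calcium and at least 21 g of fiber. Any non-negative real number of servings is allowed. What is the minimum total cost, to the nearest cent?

An LP optimum is at a vertex; with two nutrient constraints at most two foods are used. Check each candidate.
tofu only: max(508/264, 21/3) = 7 servings → $5.25.
tempeh only: max(508/90, 21/6) = 5.644 servings → $10.16.
tofu + tempeh with both tight: 0.8813 servings and 3.059 servings → $6.17.
The minimum over all feasible corners is $5.25.

$5.25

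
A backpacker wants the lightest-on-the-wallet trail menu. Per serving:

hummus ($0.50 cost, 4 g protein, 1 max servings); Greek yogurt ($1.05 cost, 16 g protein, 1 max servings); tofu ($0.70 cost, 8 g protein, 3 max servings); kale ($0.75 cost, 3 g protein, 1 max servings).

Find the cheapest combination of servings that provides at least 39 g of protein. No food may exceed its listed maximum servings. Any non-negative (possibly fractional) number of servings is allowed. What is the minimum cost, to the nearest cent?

$3.06

Cost per g of protein: Greek yogurt $0.0656, tofu $0.0875, hummus $0.1250, kale $0.2500.
Take 1 serving of Greek yogurt: +16.0 g protein for $1.05 (total $1.05, still need 23.0 g).
Take 2.875 servings of tofu: +23.0 g protein for $2.01 (total $3.06, still need 0.0 g).
Greedy by cheapest-per-g is optimal for a single linear constraint, so the minimum cost is $3.06.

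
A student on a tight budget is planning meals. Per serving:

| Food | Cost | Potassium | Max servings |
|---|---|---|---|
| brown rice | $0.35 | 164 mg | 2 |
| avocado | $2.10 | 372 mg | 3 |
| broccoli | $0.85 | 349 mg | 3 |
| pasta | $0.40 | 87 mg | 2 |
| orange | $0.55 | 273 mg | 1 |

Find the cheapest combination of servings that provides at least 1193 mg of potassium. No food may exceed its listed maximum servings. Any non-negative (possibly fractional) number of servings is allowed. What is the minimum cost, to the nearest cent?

Cost per mg of potassium: orange $0.0020, brown rice $0.0021, broccoli $0.0024, pasta $0.0046, avocado $0.0056.
Take 1 serving of orange: +273.0 mg potassium for $0.55 (total $0.55, still need 920.0 mg).
Take 2 servings of brown rice: +328.0 mg potassium for $0.70 (total $1.25, still need 592.0 mg).
Take 1.696 servings of broccoli: +592.0 mg potassium for $1.44 (total $2.69, still need 0.0 mg).
Filling from the cheapest source first is optimal under one linear minimum: $2.69.

$2.69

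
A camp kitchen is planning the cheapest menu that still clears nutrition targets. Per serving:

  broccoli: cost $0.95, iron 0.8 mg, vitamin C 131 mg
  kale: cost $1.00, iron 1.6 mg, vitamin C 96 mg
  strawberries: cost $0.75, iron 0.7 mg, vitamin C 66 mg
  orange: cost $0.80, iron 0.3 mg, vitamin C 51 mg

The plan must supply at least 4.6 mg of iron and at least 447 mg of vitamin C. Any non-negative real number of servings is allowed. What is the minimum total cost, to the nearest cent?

$3.80

broccoli only: max(4.6/0.8, 447/131) = 5.75 servings → $5.46.
kale only: max(4.6/1.6, 447/96) = 4.656 servings → $4.66.
strawberries only: max(4.6/0.7, 447/66) = 6.773 servings → $5.08.
orange only: max(4.6/0.3, 447/51) = 15.33 servings → $12.27.
broccoli + kale with both tight: 2.06 servings and 1.845 servings → $3.80.
broccoli + strawberries with both tight: 0.2391 servings and 6.298 servings → $4.95.
broccoli + orange with both targets exact would need a negative amount; discard.
kale + strawberries with both targets exact would need a negative amount; discard.
kale + orange with both tight: 1.903 servings and 5.182 servings → $6.05.
strawberries + orange with both tight: 6.321 servings and 0.5849 servings → $5.21.
The minimum over all feasible corners is $3.80.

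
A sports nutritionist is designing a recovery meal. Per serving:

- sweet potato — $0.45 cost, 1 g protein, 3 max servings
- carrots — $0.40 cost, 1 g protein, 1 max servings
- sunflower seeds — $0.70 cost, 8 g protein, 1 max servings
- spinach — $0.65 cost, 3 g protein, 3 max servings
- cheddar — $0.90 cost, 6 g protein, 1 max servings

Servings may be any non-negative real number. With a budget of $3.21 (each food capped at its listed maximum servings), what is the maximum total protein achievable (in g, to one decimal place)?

21.4 g

Protein per dollar: sunflower seeds 11.43, cheddar 6.667, spinach 4.615, carrots 2.5, sweet potato 2.222.
Take 1 serving of sunflower seeds: spends $0.70, +8.0 g protein (running total 8.0 g).
Take 1 serving of cheddar: spends $0.90, +6.0 g protein (running total 14.0 g).
Take 2.477 servings of spinach: spends $1.61, +7.4 g protein (running total 21.4 g).
Filling greedily by protein-per-dollar is optimal for one linear limit, giving 21.4 g.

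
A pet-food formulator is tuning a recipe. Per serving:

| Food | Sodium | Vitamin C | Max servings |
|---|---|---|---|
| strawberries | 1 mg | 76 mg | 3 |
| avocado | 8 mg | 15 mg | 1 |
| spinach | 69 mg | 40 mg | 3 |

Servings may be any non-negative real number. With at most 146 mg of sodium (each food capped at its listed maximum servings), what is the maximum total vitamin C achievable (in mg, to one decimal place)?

321.3 mg

Vitamin C per mg sodium: strawberries 76, avocado 1.875, spinach 0.5797.
Take 3 servings of strawberries: uses 3 mg sodium, +228.0 mg vitamin C (running total 228.0 mg).
Take 1 serving of avocado: uses 8 mg sodium, +15.0 mg vitamin C (running total 243.0 mg).
Take 1.957 servings of spinach: uses 135 mg sodium, +78.3 mg vitamin C (running total 321.3 mg).
Greedy by best ratio exhausts the sodium allowance optimally: 321.3 mg.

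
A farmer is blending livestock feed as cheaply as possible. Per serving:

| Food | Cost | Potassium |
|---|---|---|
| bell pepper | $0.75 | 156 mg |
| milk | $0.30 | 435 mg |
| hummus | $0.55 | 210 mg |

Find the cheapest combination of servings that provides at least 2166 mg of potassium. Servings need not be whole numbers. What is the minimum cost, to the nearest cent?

$1.49

Cost per mg of potassium: milk $0.0007, hummus $0.0026, bell pepper $0.0048.
With no serving limits, use only milk: 2166 mg / 435 mg = 4.979 servings × $0.30 = $1.49.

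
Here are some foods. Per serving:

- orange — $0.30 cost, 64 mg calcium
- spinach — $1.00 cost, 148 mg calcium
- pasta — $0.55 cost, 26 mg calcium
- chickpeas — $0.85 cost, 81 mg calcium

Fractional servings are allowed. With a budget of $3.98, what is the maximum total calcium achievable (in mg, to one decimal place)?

Calcium per dollar: orange 213.3, spinach 148, chickpeas 95.29, pasta 47.27.
With no serving limits, spend the whole cost allowance on orange: $3.98 / $0.30 × 64 mg = 849.1 mg.

849.1 mg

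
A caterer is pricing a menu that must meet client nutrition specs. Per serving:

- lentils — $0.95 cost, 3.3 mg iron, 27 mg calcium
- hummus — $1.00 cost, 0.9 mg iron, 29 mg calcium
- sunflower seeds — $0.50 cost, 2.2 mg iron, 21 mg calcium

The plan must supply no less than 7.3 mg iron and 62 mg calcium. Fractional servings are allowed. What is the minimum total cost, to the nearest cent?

$1.66

Check every corner: each single food scaled to meet both minima, and each pair solved so both constraints bind.
lentils only: max(7.3/3.3, 62/27) = 2.296 servings → $2.18.
hummus only: max(7.3/0.9, 62/29) = 8.111 servings → $8.11.
sunflower seeds only: max(7.3/2.2, 62/21) = 3.318 servings → $1.66.
lentils + hummus with both tight: 2.183 servings and 0.105 servings → $2.18.
lentils + sunflower seeds with both tight: 1.707 servings and 0.7576 servings → $2.00.
hummus + sunflower seeds: the both-tight solution has a negative serving — not a feasible corner.
Cheapest feasible corner: $1.66.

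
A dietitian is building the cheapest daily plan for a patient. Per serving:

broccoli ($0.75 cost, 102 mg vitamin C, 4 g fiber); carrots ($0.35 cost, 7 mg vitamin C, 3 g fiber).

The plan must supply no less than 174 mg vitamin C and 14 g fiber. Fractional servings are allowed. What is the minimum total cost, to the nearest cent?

Compare the cost at each extreme point of the feasible region.
broccoli only: max(174/102, 14/4) = 3.5 servings → $2.62.
carrots only: max(174/7, 14/3) = 24.86 servings → $8.70.
broccoli + carrots with both tight: 1.525 servings and 2.633 servings → $2.07.
Cheapest feasible corner: $2.07.

$2.07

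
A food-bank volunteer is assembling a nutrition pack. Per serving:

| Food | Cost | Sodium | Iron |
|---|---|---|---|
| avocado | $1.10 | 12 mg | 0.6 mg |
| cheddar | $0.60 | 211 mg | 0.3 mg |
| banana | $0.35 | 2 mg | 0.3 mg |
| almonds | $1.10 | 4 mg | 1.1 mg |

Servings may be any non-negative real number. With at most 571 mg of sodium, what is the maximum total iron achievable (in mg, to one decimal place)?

Iron per mg sodium: almonds 0.275, banana 0.15, avocado 0.05, cheddar 0.001422.
With no serving limits, spend the whole sodium allowance on almonds: 571 mg / 4 mg × 1.1 mg = 157.0 mg.

157.0 mg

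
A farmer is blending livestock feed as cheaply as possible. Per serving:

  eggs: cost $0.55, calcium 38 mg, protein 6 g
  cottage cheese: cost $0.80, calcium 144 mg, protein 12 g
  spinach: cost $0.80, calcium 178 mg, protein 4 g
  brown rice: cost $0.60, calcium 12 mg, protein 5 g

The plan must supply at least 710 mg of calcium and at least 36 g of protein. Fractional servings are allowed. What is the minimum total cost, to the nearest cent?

The cheapest plan sits at a corner of the feasible region — with two constraints it uses at most two foods.
eggs only: max(710/38, 36/6) = 18.68 servings → $10.28.
cottage cheese only: max(710/144, 36/12) = 4.931 servings → $3.94.
spinach only: max(710/178, 36/4) = 9 servings → $7.20.
brown rice only: max(710/12, 36/5) = 59.17 servings → $35.50.
eggs + cottage cheese: intersection lies outside the first quadrant.
eggs + spinach with both tight: 3.895 servings and 3.157 servings → $4.67.
eggs + brown rice: the both-tight solution has a negative serving — not a feasible corner.
cottage cheese + spinach with both tight: 2.287 servings and 2.138 servings → $3.54.
cottage cheese + brown rice: intersection lies outside the first quadrant.
spinach + brown rice with both tight: 3.703 servings and 4.238 servings → $5.50.
So the least-cost plan costs $3.54.

$3.54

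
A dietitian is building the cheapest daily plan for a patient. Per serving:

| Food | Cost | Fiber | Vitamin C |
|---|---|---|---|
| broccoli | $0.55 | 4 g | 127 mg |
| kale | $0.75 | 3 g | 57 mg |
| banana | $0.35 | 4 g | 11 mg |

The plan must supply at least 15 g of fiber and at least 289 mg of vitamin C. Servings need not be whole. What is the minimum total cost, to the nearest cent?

$1.74

Check every corner: each single food scaled to meet both minima, and each pair solved so both constraints bind.
broccoli only: max(15/4, 289/127) = 3.75 servings → $2.06.
kale only: max(15/3, 289/57) = 5.07 servings → $3.80.
banana only: max(15/4, 289/11) = 26.27 servings → $9.20.
broccoli + kale with both tight: 0.07843 servings and 4.895 servings → $3.71.
broccoli + banana with both tight: 2.136 servings and 1.614 servings → $1.74.
kale + banana: intersection lies outside the first quadrant.
The minimum over all feasible corners is $1.74.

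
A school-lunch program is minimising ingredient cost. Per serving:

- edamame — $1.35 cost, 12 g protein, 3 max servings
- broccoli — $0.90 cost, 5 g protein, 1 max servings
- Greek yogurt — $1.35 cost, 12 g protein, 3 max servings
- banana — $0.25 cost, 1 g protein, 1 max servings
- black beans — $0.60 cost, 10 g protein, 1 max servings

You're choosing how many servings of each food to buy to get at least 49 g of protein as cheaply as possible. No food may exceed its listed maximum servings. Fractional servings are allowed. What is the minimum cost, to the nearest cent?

$4.99

Cost per g of protein: black beans $0.0600, edamame $0.1125, Greek yogurt $0.1125, broccoli $0.1800, banana $0.2500.
Take 1 serving of black beans: +10.0 g protein for $0.60 (total $0.60, still need 39.0 g).
Take 3 servings of edamame: +36.0 g protein for $4.05 (total $4.65, still need 3.0 g).
Take 0.25 servings of Greek yogurt: +3.0 g protein for $0.34 (total $4.99, still need 0.0 g).
Greedy by cheapest-per-g is optimal for a single linear constraint, so the minimum cost is $4.99.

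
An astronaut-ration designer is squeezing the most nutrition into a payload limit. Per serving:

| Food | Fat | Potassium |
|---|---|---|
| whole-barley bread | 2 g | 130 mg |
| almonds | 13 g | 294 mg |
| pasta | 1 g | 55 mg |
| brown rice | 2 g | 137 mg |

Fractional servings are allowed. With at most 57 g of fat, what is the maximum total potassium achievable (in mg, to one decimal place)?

3904.5 mg

Potassium per g fat: brown rice 68.5, whole-barley bread 65, pasta 55, almonds 22.62.
With no serving limits, spend the whole fat allowance on brown rice: 57 g / 2 g × 137 mg = 3904.5 mg.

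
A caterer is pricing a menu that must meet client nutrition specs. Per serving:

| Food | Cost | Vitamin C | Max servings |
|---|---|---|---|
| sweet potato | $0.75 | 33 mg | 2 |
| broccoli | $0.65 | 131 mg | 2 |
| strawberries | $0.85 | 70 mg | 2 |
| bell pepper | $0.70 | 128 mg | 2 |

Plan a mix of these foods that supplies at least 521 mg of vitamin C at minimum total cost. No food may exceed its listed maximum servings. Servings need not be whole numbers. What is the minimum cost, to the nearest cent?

$2.74

Cost per mg of vitamin C: broccoli $0.0050, bell pepper $0.0055, strawberries $0.0121, sweet potato $0.0227.
Take 2 servings of broccoli: +262.0 mg vitamin C for $1.30 (total $1.30, still need 259.0 mg).
Take 2 servings of bell pepper: +256.0 mg vitamin C for $1.40 (total $2.70, still need 3.0 mg).
Take 0.04286 servings of strawberries: +3.0 mg vitamin C for $0.04 (total $2.74, still need 0.0 mg).
Greedy by cheapest-per-mg is optimal for a single linear constraint, so the minimum cost is $2.74.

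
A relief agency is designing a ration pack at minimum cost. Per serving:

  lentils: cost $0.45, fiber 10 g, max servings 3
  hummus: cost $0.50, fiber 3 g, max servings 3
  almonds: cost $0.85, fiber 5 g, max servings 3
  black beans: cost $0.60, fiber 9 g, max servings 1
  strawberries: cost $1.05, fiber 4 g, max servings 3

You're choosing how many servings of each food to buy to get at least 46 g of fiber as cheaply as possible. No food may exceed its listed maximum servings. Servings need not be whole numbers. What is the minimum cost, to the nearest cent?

$3.12

Cost per g of fiber: lentils $0.0450, black beans $0.0667, hummus $0.1667, almonds $0.1700, strawberries $0.2625.
Take 3 servings of lentils: +30.0 g fiber for $1.35 (total $1.35, still need 16.0 g).
Take 1 serving of black beans: +9.0 g fiber for $0.60 (total $1.95, still need 7.0 g).
Take 2.333 servings of hummus: +7.0 g fiber for $1.17 (total $3.12, still need 0.0 g).
Greedy by cheapest-per-g is optimal for a single linear constraint, so the minimum cost is $3.12.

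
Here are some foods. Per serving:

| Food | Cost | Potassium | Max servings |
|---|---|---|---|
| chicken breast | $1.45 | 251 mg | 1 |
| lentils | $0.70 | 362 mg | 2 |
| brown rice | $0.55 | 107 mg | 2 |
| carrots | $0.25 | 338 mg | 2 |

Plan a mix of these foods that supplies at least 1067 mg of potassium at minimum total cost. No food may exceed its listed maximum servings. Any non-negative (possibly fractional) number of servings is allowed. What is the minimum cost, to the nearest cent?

Cost per mg of potassium: carrots $0.0007, lentils $0.0019, brown rice $0.0051, chicken breast $0.0058.
Take 2 servings of carrots: +676.0 mg potassium for $0.50 (total $0.50, still need 391.0 mg).
Take 1.08 servings of lentils: +391.0 mg potassium for $0.76 (total $1.26, still need 0.0 mg).
Filling from the cheapest source first is optimal under one linear minimum: $1.26.

$1.26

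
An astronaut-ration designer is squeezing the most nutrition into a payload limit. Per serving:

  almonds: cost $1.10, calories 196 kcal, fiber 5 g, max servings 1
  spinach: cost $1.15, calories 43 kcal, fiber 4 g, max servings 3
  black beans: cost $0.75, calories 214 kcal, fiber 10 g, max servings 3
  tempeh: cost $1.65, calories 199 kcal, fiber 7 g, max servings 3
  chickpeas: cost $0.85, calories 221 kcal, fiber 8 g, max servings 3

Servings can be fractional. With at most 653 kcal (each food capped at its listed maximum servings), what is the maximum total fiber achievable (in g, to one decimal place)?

Fiber per kcal: spinach 0.09302, black beans 0.04673, chickpeas 0.0362, tempeh 0.03518, almonds 0.02551.
Take 3 servings of spinach: uses 129 kcal, +12.0 g fiber (running total 12.0 g).
Take 2.449 servings of black beans: uses 524 kcal, +24.5 g fiber (running total 36.5 g).
Greedy by best ratio exhausts the calories allowance optimally: 36.5 g.

36.5 g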